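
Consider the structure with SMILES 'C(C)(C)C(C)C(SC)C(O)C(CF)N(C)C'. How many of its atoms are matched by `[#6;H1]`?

5

The query [#6;H1] means: any carbon bearing exactly one hydrogen.
Check the 16 heavy atoms by environment: 1× C (H2) → no; 5× C (H1) → match; 6× C (H3) → no; 1× S (H0) → no; 1× O (H1) → no; 1× N (H0) → no; 1× F (H0) → no.
That gives 5 matching atoms.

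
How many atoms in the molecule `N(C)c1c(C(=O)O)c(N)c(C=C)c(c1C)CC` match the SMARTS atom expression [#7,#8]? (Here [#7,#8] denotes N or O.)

The query [#7,#8] means: nitrogen or oxygen (comma = OR).
Check the 17 heavy atoms by environment: 6× c (aromatic) → no; 7× C → no; 2× O → match; 2× N → match.
Summing the matching environments: 2 + 2 = 4 matching atoms.

4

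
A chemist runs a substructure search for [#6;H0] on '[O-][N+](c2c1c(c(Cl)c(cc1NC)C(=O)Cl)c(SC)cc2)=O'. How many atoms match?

8

Check the 21 heavy atoms by environment: 7× c (aromatic, H0) → match; 3× c (aromatic, H1) → no; 1× N (H1) → no; 2× C (H3) → no; 2× Cl (H0) → no; 1× N (charge +1, H0) → no; 1× O (charge -1, H0) → no; 2× O (H0) → no; 1× S (H0) → no; 1× C (H0) → match.
Summing the matching environments: 7 + 1 = 8 matching atoms.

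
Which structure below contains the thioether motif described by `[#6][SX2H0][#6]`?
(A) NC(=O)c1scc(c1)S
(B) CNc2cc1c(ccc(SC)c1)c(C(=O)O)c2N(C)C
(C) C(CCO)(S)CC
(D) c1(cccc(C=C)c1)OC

B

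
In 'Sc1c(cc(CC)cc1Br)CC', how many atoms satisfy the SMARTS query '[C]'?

4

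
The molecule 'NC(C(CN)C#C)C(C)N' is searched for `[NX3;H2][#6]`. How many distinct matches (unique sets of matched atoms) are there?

3

[NX3;H2][#6] is the SMARTS for a primary amine: a trivalent nitrogen with two H attached to carbon.
The molecule carries 3 separate instances of a primary amino group (-NH2) meeting every constraint; each maps to a distinct set of atoms, giving 3 matches.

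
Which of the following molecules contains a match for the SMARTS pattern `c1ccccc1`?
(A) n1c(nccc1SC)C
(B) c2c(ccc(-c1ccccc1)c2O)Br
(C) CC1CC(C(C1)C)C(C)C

B

c1ccccc1 describes six aromatic carbons in a ring (a benzene ring).
(A) has a methyl group (-CH3) but no six-membered all-carbon aromatic ring is present.
(B) contains a phenyl ring, which satisfies every atom and bond constraint.
(C) has a methyl group (-CH3) but no six-membered all-carbon aromatic ring is present.
So the answer is (B).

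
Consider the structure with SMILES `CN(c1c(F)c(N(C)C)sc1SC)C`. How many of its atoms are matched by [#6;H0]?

4

The query [#6;H0] means: any carbon with no attached hydrogen.
Check the 14 heavy atoms by environment: 1× s (aromatic, H0) → no; 4× c (aromatic, H0) → match; 2× N (H0) → no; 5× C (H3) → no; 1× F (H0) → no; 1× S (H0) → no.
That gives 4 matching atoms.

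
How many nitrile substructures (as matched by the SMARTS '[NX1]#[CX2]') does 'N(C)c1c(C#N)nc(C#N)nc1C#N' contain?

3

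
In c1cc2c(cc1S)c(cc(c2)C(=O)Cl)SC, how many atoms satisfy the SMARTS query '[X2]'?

The query [X2] means: any atom with exactly two total connections (bonds + H).
Check the 16 heavy atoms by environment: 10× c (aromatic, X3) → no; 1× C (X3) → no; 1× O (X1) → no; 1× Cl (X1) → no; 2× S (X2) → match; 1× C (X4) → no.
That gives 2 matching atoms.

2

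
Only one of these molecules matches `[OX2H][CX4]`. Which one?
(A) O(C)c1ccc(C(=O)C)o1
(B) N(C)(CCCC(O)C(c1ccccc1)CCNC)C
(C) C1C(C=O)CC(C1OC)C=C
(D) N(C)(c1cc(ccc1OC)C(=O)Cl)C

B

[OX2H][CX4] describes a hydroxyl oxygen bound to an sp3 (X4) carbon (an aliphatic alcohol).
(A) has a methoxy ether (-OCH3) but the oxygen has H0 (ether), not H1.
(B) contains a hydroxyl group (-OH), which satisfies every atom and bond constraint.
(C) has a methoxy ether (-OCH3) but the oxygen has H0 (ether), not H1.
(D) has a methoxy ether (-OCH3) but the oxygen has H0 (ether), not H1.
So the answer is (B).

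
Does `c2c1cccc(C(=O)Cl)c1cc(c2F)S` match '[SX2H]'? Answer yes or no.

Yes

The pattern [SX2H] describes an aliphatic sulfur with two connections, one being H — a thiol.
The molecule carries a thiol (-SH), whose atoms satisfy every constraint of the query, so the pattern matches.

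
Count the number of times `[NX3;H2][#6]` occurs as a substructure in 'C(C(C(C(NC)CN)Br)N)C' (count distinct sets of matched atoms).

[NX3;H2][#6] is the SMARTS for a primary amine: a trivalent nitrogen with two H attached to carbon.
The molecule carries 2 separate instances of a primary amino group (-NH2) meeting every constraint; each maps to a distinct set of atoms, giving 2 matches.

2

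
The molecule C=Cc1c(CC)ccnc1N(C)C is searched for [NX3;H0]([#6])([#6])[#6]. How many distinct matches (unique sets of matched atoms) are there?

1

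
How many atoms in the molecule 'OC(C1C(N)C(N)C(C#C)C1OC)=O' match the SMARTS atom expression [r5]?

5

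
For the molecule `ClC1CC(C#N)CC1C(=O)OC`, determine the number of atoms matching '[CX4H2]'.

2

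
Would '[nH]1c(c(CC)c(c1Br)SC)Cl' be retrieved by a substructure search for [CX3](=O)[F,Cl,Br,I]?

No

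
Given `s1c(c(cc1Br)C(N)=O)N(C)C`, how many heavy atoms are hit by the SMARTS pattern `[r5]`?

5

Check the 12 heavy atoms by environment: 1× s (aromatic, in 5-ring) → match; 4× c (aromatic, in 5-ring) → match; 3× C (acyclic) → no; 1× O (acyclic) → no; 2× N (acyclic) → no; 1× Br (acyclic) → no.
Summing the matching environments: 1 + 4 = 5 matching atoms.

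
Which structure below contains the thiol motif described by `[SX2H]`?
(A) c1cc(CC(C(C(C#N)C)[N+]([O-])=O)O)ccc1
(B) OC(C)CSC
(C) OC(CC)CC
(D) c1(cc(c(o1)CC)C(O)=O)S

D

[SX2H] describes an aliphatic sulfur with two connections, one being H (a thiol).
(A) has a hydroxyl group (-OH) but it is an -OH, not an -SH.
(B) has a hydroxyl group (-OH) but it is an -OH, not an -SH.
(C) has a hydroxyl group (-OH) but it is an -OH, not an -SH.
(D) contains a thiol (-SH), which satisfies every atom and bond constraint.
So the answer is (D).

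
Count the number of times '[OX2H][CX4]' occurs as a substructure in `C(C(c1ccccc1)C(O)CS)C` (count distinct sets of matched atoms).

1

[OX2H][CX4] is the SMARTS for an aliphatic alcohol: a hydroxyl oxygen bound to an sp3 (X4) carbon.
Exactly one fragment in the molecule meets all constraints, giving 1 match.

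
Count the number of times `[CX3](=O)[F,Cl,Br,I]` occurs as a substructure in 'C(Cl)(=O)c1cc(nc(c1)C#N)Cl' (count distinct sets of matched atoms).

1

[CX3](=O)[F,Cl,Br,I] is the SMARTS for an acyl halide: a carbonyl carbon bonded to a halogen.
Exactly one fragment in the molecule meets all constraints, giving 1 match.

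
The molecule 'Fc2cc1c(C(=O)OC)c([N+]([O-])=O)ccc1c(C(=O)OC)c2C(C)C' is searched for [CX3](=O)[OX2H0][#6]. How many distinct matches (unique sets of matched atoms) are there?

[CX3](=O)[OX2H0][#6] is the SMARTS for an ester: a carbonyl carbon bonded to an oxygen that is itself bonded to carbon (no H on that O).
The molecule carries 2 separate instances of a methyl-ester group (-C(=O)OCH3) meeting every constraint; each maps to a distinct set of atoms, giving 2 matches.

2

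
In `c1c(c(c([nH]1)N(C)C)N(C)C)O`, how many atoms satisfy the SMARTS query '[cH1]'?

1

The query [cH1] means: aromatic carbon bearing exactly one hydrogen.
Check the 12 heavy atoms by environment: 1× n (aromatic, H1) → no; 1× c (aromatic, H1) → match; 3× c (aromatic, H0) → no; 1× O (H1) → no; 2× N (H0) → no; 4× C (H3) → no.
That gives 1 matching atom.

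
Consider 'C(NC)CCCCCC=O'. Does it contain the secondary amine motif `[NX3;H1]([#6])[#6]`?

The pattern [NX3;H1]([#6])[#6] describes a trivalent nitrogen with one H, bonded to two carbons — a secondary amine.
The molecule carries an N-methylamino group (-NHCH3), whose atoms satisfy every constraint of the query, so the pattern matches.

Yes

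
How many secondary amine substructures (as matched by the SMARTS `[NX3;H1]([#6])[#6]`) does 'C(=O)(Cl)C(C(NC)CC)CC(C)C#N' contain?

[NX3;H1]([#6])[#6] is the SMARTS for a secondary amine: a trivalent nitrogen with one H, bonded to two carbons.
Exactly one fragment in the molecule meets all constraints, giving 1 match.

1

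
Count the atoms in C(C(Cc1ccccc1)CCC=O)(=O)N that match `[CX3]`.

2

The query [CX3] means: C with X3: aliphatic carbon with exactly 3 total connections.
Check the 15 heavy atoms by environment: 4× C (X4) → no; 2× C (X3) → match; 2× O (X1) → no; 1× N (X3) → no; 6× c (aromatic, X3) → no.
That gives 2 matching atoms.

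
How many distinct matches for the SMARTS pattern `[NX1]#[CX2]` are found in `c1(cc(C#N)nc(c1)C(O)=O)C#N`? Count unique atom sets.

[NX1]#[CX2] is the SMARTS for a nitrile: a nitrogen triple-bonded to a two-connected carbon.
The molecule carries 2 separate instances of a nitrile (-C#N) meeting every constraint; each maps to a distinct set of atoms, giving 2 matches.

2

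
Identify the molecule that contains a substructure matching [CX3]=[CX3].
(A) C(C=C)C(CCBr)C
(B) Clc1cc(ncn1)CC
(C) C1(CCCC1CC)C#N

[CX3]=[CX3] describes a non-aromatic C=C double bond between two sp2 carbons (an alkene).
(A) contains a vinyl group (-CH=CH2), which satisfies every atom and bond constraint.
(B) has an ethyl group (-CH2CH3) but its C-C bond is a single bond between CX4 carbons, not CX3=CX3.
(C) has an ethyl group (-CH2CH3) but its C-C bond is a single bond between CX4 carbons, not CX3=CX3.
So the answer is (A).

A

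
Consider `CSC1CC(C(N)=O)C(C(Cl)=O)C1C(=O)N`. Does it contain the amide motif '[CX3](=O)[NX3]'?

Yes

The pattern [CX3](=O)[NX3] describes a carbonyl carbon bonded to a trivalent nitrogen — an amide.
The molecule carries a primary amide (-C(=O)NH2), whose atoms satisfy every constraint of the query, so the pattern matches.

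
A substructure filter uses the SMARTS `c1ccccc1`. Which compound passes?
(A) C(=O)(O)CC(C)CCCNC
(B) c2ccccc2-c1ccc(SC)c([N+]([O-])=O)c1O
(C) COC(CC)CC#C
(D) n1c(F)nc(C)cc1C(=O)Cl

c1ccccc1 describes six aromatic carbons in a ring (a benzene ring).
(A) has a methyl group (-CH3) but no six-membered all-carbon aromatic ring is present.
(B) contains a phenyl ring, which satisfies every atom and bond constraint.
(C) has a methyl group (-CH3) but no six-membered all-carbon aromatic ring is present.
(D) has a methyl group (-CH3) but no six-membered all-carbon aromatic ring is present.
So the answer is (B).

B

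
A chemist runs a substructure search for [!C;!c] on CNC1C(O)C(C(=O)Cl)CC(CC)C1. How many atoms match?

The query [!C;!c] means: neither aliphatic nor aromatic carbon — same as [!#6].
Check the 14 heavy atoms by environment: 10× C → no; 1× N → match; 2× O → match; 1× Cl → match.
Summing the matching environments: 1 + 2 + 1 = 4 matching atoms.

4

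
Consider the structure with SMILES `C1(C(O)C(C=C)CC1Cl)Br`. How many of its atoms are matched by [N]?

Check the 10 heavy atoms by environment: 7× C → no; 1× Br → no; 1× Cl → no; 1× O → no.
No environment satisfies the query, so 0 matching atoms.

0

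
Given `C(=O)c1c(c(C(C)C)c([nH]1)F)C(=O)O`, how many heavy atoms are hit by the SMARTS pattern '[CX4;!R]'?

3

The query [CX4;!R] means: aliphatic carbon with four total connections, not in a ring.
Check the 14 heavy atoms by environment: 1× n (aromatic, X3, in 5-ring) → no; 4× c (aromatic, X3, in 5-ring) → no; 3× C (X4, acyclic) → match; 2× C (X3, acyclic) → no; 2× O (X1, acyclic) → no; 1× F (X1, acyclic) → no; 1× O (X2, acyclic) → no.
That gives 3 matching atoms.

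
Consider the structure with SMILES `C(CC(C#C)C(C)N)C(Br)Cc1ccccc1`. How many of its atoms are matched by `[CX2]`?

2

Check the 17 heavy atoms by environment: 7× C (X4) → no; 1× Br (X1) → no; 1× N (X3) → no; 2× C (X2) → match; 6× c (aromatic, X3) → no.
That gives 2 matching atoms.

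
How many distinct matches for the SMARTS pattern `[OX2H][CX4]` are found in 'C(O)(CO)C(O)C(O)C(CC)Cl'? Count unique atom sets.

[OX2H][CX4] is the SMARTS for an aliphatic alcohol: a hydroxyl oxygen bound to an sp3 (X4) carbon.
The molecule carries 4 separate instances of a hydroxyl group (-OH) meeting every constraint; each maps to a distinct set of atoms, giving 4 matches.

4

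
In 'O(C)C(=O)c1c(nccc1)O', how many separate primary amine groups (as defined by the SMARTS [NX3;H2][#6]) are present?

[NX3;H2][#6] is the SMARTS for a primary amine: a trivalent nitrogen with two H attached to carbon.
No fragment in the molecule satisfies every constraint, giving 0 matches.

0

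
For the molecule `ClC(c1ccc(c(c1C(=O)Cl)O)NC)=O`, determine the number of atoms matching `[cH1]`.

The query [cH1] means: aromatic carbon bearing exactly one hydrogen.
Check the 15 heavy atoms by environment: 2× c (aromatic, H1) → match; 4× c (aromatic, H0) → no; 2× C (H0) → no; 2× O (H0) → no; 2× Cl (H0) → no; 1× N (H1) → no; 1× C (H3) → no; 1× O (H1) → no.
That gives 2 matching atoms.

2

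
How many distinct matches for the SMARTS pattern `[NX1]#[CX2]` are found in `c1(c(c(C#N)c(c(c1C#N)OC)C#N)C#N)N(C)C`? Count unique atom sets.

4

[NX1]#[CX2] is the SMARTS for a nitrile: a nitrogen triple-bonded to a two-connected carbon.
The molecule carries 4 separate instances of a nitrile (-C#N) meeting every constraint; each maps to a distinct set of atoms, giving 4 matches.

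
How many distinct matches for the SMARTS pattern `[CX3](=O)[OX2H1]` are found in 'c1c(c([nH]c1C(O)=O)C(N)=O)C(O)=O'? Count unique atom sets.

[CX3](=O)[OX2H1] is the SMARTS for a carboxylic acid: an sp2 carbon double-bonded to O and single-bonded to an -OH oxygen.
The molecule carries 2 separate instances of a carboxylic acid group (-C(=O)OH) meeting every constraint; each maps to a distinct set of atoms, giving 2 matches.

2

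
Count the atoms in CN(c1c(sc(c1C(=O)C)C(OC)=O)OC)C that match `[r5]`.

5

The query [r5] means: r5 matches atoms in a five-membered ring.
Check the 17 heavy atoms by environment: 1× s (aromatic, in 5-ring) → match; 4× c (aromatic, in 5-ring) → match; 4× O (acyclic) → no; 7× C (acyclic) → no; 1× N (acyclic) → no.
Summing the matching environments: 1 + 4 = 5 matching atoms.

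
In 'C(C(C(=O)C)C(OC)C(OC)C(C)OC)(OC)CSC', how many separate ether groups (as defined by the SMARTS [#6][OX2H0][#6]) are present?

4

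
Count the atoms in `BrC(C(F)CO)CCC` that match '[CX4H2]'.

3

Check the 9 heavy atoms by environment: 1× C (H3, X4) → no; 3× C (H2, X4) → match; 2× C (H1, X4) → no; 1× Br (H0, X1) → no; 1× F (H0, X1) → no; 1× O (H1, X2) → no.
That gives 3 matching atoms.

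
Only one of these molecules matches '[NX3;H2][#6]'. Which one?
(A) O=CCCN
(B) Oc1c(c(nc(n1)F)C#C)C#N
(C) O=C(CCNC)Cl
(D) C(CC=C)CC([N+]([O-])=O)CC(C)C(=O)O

[NX3;H2][#6] describes a trivalent nitrogen with two H attached to carbon (a primary amine).
(A) contains a primary amino group (-NH2), which satisfies every atom and bond constraint.
(B) has a nitrile (-C#N) but the nitrogen is NX1 (triple-bonded), not NX3 with two H.
(C) has an N-methylamino group (-NHCH3) but the nitrogen bears two carbons and only one H (H1), not H2.
(D) has a nitro group (-[N+](=O)[O-]) but the nitrogen is [N+] with no H, not NX3H2.
So the answer is (A).

A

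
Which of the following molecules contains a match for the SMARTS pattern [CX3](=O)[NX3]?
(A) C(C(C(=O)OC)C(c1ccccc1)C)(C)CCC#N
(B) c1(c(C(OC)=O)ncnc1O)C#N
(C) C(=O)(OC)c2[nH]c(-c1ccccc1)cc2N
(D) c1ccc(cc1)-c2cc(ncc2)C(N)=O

D

[CX3](=O)[NX3] describes a carbonyl carbon bonded to a trivalent nitrogen (an amide).
(A) has a nitrile (-C#N) but the nitrile N is NX1 (triple-bonded), not NX3.
(B) has a nitrile (-C#N) but the nitrile N is NX1 (triple-bonded), not NX3.
(C) has a methyl-ester group (-C(=O)OCH3) but the carbonyl is bonded to O, not to an NX3 nitrogen.
(D) contains a primary amide (-C(=O)NH2), which satisfies every atom and bond constraint.
So the answer is (D).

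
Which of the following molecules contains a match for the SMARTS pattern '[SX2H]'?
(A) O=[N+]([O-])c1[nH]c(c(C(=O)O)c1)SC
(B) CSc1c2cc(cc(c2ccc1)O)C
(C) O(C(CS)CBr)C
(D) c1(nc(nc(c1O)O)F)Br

C

[SX2H] describes an aliphatic sulfur with two connections, one being H (a thiol).
(A) has a methylthio ether (-SCH3) but the sulfur has H0 (bonded to two carbons), not H1.
(B) has a hydroxyl group (-OH) but it is an -OH, not an -SH.
(C) contains a thiol (-SH), which satisfies every atom and bond constraint.
(D) has a hydroxyl group (-OH) but it is an -OH, not an -SH.
So the answer is (C).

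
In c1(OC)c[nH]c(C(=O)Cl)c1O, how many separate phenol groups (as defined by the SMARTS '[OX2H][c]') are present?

[OX2H][c] is the SMARTS for a phenol: a hydroxyl oxygen attached to an aromatic carbon.
Exactly one fragment in the molecule meets all constraints, giving 1 match.

1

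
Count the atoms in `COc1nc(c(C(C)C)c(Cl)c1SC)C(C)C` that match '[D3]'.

Check the 17 heavy atoms by environment: 1× n (aromatic, D2) → no; 5× c (aromatic, D3) → match; 1× O (D2) → no; 6× C (D1) → no; 1× S (D2) → no; 2× C (D3) → match; 1× Cl (D1) → no.
Summing the matching environments: 5 + 2 = 7 matching atoms.

7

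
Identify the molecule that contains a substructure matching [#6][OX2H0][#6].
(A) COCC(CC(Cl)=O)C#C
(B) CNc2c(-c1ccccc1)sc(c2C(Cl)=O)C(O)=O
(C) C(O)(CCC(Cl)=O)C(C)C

[#6][OX2H0][#6] describes an aliphatic oxygen bridging two carbons with no H on the oxygen (an ether).
(A) contains a methoxy ether (-OCH3), which satisfies every atom and bond constraint.
(B) has a carboxylic acid group (-C(=O)OH) but the -OH oxygen has H1; the =O is OX1, not OX2.
(C) has a hydroxyl group (-OH) but the oxygen has H1, not H0 bridging two carbons.
So the answer is (A).

A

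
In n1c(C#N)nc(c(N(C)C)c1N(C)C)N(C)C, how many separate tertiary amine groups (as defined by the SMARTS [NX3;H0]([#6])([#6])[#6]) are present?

3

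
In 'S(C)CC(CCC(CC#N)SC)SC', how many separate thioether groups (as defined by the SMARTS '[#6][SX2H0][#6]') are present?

3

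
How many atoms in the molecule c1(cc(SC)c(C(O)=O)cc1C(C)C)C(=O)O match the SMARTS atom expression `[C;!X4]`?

The query [C;!X4] means: aliphatic carbon that does not have four total connections.
Check the 17 heavy atoms by environment: 6× c (aromatic, X3) → no; 2× C (X3) → match; 2× O (X1) → no; 2× O (X2) → no; 1× S (X2) → no; 4× C (X4) → no.
That gives 2 matching atoms.

2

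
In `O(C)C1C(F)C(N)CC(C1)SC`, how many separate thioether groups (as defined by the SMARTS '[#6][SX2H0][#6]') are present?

[#6][SX2H0][#6] is the SMARTS for a thioether: an aliphatic sulfur bridging two carbons with no H on the sulfur.
Exactly one fragment in the molecule meets all constraints, giving 1 match.

1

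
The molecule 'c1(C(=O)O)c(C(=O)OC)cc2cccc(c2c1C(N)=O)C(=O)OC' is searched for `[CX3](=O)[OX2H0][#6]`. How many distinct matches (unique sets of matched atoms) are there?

[CX3](=O)[OX2H0][#6] is the SMARTS for an ester: a carbonyl carbon bonded to an oxygen that is itself bonded to carbon (no H on that O).
The molecule carries 2 separate instances of a methyl-ester group (-C(=O)OCH3) meeting every constraint; each maps to a distinct set of atoms, giving 2 matches.

2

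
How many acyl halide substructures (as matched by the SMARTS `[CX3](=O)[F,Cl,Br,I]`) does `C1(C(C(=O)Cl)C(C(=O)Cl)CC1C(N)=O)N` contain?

2

[CX3](=O)[F,Cl,Br,I] is the SMARTS for an acyl halide: a carbonyl carbon bonded to a halogen.
The molecule carries 2 separate instances of an acyl chloride (-C(=O)Cl) meeting every constraint; each maps to a distinct set of atoms, giving 2 matches.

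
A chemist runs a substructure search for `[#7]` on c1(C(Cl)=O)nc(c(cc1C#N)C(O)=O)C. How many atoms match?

The query [#7] means: #7 matches any nitrogen atom regardless of aromaticity.
Check the 15 heavy atoms by environment: 1× n (aromatic) → match; 5× c (aromatic) → no; 4× C → no; 1× N → match; 3× O → no; 1× Cl → no.
Summing the matching environments: 1 + 1 = 2 matching atoms.

2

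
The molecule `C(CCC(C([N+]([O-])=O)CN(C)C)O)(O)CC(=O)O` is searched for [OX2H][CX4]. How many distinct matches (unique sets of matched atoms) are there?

2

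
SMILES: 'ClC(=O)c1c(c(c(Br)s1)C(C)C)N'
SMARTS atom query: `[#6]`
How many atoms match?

8

The query [#6] means: #6 matches any atom with atomic number 6 (carbon, aromatic or aliphatic).
Check the 13 heavy atoms by environment: 1× s (aromatic) → no; 4× c (aromatic) → match; 1× N → no; 4× C → match; 1× O → no; 1× Cl → no; 1× Br → no.
Summing the matching environments: 4 + 4 = 8 matching atoms.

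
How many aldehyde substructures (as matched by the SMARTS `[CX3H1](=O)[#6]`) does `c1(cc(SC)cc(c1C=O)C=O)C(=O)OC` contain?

2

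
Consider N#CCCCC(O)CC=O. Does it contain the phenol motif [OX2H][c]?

No

The pattern [OX2H][c] describes a hydroxyl oxygen attached to an aromatic carbon — a phenol.
The closest candidate here is a hydroxyl group (-OH), but the -OH is on an aliphatic carbon, not an aromatic c. No other fragment satisfies the full query, so there is no match.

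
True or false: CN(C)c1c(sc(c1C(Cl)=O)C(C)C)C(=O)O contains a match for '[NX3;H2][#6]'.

False

The pattern [NX3;H2][#6] describes a trivalent nitrogen with two H attached to carbon — a primary amine.
The closest candidate here is a dimethylamino group (-N(CH3)2), but the nitrogen has H0, not H2. No other fragment satisfies the full query, so there is no match.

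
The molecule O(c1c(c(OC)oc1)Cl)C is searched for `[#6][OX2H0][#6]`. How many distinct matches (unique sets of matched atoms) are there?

[#6][OX2H0][#6] is the SMARTS for an ether: an aliphatic oxygen bridging two carbons with no H on the oxygen.
The molecule carries 2 separate instances of a methoxy ether (-OCH3) meeting every constraint; each maps to a distinct set of atoms, giving 2 matches.

2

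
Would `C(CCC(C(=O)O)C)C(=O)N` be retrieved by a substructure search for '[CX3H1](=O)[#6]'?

No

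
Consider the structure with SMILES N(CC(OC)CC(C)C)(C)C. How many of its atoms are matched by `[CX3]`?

0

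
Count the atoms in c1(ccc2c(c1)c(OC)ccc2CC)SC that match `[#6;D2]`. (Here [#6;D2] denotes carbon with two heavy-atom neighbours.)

6

The query [#6;D2] means: any carbon bonded to exactly two heavy atoms.
Check the 16 heavy atoms by environment: 5× c (aromatic, D3) → no; 5× c (aromatic, D2) → match; 1× S (D2) → no; 3× C (D1) → no; 1× O (D2) → no; 1× C (D2) → match.
Summing the matching environments: 5 + 1 = 6 matching atoms.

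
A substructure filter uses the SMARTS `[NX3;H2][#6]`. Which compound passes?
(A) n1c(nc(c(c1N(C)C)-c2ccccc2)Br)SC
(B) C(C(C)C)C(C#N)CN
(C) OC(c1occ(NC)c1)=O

B

[NX3;H2][#6] describes a trivalent nitrogen with two H attached to carbon (a primary amine).
(A) has a dimethylamino group (-N(CH3)2) but the nitrogen has H0, not H2.
(B) contains a primary amino group (-NH2), which satisfies every atom and bond constraint.
(C) has an N-methylamino group (-NHCH3) but the nitrogen bears two carbons and only one H (H1), not H2.
So the answer is (B).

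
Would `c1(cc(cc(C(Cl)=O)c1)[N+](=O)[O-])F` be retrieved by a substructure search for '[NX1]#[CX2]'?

No

The pattern [NX1]#[CX2] describes a nitrogen triple-bonded to a two-connected carbon — a nitrile.
The closest candidate here is a nitro group (-[N+](=O)[O-]), but there is no C#N triple bond. No other fragment satisfies the full query, so there is no match.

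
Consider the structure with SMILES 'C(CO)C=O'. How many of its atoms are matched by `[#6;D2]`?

3

Check the 5 heavy atoms by environment: 3× C (D2) → match; 2× O (D1) → no.
That gives 3 matching atoms.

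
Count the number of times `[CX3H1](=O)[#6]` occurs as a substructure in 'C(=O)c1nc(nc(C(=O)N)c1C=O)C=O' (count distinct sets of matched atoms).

3

[CX3H1](=O)[#6] is the SMARTS for an aldehyde: an sp2 carbon with one H, double-bonded to O and single-bonded to carbon.
The molecule carries 3 separate instances of an aldehyde (-CHO) meeting every constraint; each maps to a distinct set of atoms, giving 3 matches.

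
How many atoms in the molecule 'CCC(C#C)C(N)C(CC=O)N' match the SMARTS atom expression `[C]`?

9

The query [C] means: uppercase C matches aliphatic (non-aromatic) carbon only.
Check the 12 heavy atoms by environment: 9× C → match; 2× N → no; 1× O → no.
That gives 9 matching atoms.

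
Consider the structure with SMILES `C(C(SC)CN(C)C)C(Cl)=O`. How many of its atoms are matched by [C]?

7

Check the 11 heavy atoms by environment: 7× C → match; 1× N → no; 1× O → no; 1× Cl → no; 1× S → no.
That gives 7 matching atoms.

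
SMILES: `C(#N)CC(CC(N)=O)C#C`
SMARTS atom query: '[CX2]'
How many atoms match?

3

The query [CX2] means: C with X2: aliphatic carbon with exactly 2 total connections.
Check the 10 heavy atoms by environment: 3× C (X4) → no; 3× C (X2) → match; 1× N (X1) → no; 1× C (X3) → no; 1× O (X1) → no; 1× N (X3) → no.
That gives 3 matching atoms.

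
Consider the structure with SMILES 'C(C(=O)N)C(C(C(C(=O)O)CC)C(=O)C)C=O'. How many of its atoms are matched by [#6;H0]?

3

Check the 17 heavy atoms by environment: 2× C (H3) → no; 2× C (H2) → no; 4× C (H1) → no; 4× O (H0) → no; 3× C (H0) → match; 1× O (H1) → no; 1× N (H2) → no.
That gives 3 matching atoms.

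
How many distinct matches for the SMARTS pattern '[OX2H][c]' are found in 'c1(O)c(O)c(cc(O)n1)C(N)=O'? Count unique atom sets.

[OX2H][c] is the SMARTS for a phenol: a hydroxyl oxygen attached to an aromatic carbon.
The molecule carries 3 separate instances of a hydroxyl group (-OH) meeting every constraint; each maps to a distinct set of atoms, giving 3 matches.

3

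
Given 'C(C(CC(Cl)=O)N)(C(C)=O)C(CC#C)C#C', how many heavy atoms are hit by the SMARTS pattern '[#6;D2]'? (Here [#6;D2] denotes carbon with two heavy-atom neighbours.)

4

Check the 16 heavy atoms by environment: 4× C (D2) → match; 5× C (D3) → no; 2× O (D1) → no; 3× C (D1) → no; 1× N (D1) → no; 1× Cl (D1) → no.
That gives 4 matching atoms.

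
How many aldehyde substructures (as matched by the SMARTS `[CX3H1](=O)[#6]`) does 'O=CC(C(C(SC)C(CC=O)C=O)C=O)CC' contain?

4

[CX3H1](=O)[#6] is the SMARTS for an aldehyde: an sp2 carbon with one H, double-bonded to O and single-bonded to carbon.
The molecule carries 4 separate instances of an aldehyde (-CHO) meeting every constraint; each maps to a distinct set of atoms, giving 4 matches.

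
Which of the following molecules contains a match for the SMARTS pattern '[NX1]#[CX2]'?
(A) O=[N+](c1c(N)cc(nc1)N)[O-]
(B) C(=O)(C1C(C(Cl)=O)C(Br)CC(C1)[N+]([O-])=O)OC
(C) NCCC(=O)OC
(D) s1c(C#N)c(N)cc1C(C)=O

D

[NX1]#[CX2] describes a nitrogen triple-bonded to a two-connected carbon (a nitrile).
(A) has a primary amino group (-NH2) but the nitrogen is NX3 (three connections), not NX1 triple-bonded.
(B) has a nitro group (-[N+](=O)[O-]) but there is no C#N triple bond.
(C) has a primary amino group (-NH2) but the nitrogen is NX3 (three connections), not NX1 triple-bonded.
(D) contains a nitrile (-C#N), which satisfies every atom and bond constraint.
So the answer is (D).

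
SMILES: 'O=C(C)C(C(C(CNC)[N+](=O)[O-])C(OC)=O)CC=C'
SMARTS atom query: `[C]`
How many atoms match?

12

The query [C] means: uppercase C matches aliphatic (non-aromatic) carbon only.
Check the 19 heavy atoms by environment: 12× C → match; 4× O → no; 1× N → no; 1× N (charge +1) → no; 1× O (charge -1) → no.
That gives 12 matching atoms.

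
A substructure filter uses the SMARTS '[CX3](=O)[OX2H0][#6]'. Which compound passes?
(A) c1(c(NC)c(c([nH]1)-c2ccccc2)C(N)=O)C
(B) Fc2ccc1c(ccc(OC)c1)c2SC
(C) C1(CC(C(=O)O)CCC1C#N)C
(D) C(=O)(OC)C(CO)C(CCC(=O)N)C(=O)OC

[CX3](=O)[OX2H0][#6] describes a carbonyl carbon bonded to an oxygen that is itself bonded to carbon (no H on that O) (an ester).
(A) has a primary amide (-C(=O)NH2) but the carbonyl is bonded to N, not to an O-C linkage.
(B) has a methoxy ether (-OCH3) but the ether oxygen is not adjacent to a C=O carbon.
(C) has a carboxylic acid group (-C(=O)OH) but the singly-bonded O carries H (OX2H1, not H0).
(D) contains a methyl-ester group (-C(=O)OCH3), which satisfies every atom and bond constraint.
So the answer is (D).

D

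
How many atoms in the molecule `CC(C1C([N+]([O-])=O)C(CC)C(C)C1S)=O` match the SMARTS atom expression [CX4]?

9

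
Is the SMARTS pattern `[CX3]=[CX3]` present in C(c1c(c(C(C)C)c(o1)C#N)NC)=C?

Yes

The pattern [CX3]=[CX3] describes a non-aromatic C=C double bond between two sp2 carbons — an alkene.
The molecule carries a vinyl group (-CH=CH2), whose atoms satisfy every constraint of the query, so the pattern matches.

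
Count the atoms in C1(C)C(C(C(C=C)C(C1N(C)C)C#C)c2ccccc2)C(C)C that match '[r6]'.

12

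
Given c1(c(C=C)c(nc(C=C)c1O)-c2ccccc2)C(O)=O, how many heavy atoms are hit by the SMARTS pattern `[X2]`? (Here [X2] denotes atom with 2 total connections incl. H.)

The query [X2] means: any atom with exactly two total connections (bonds + H).
Check the 20 heavy atoms by environment: 1× n (aromatic, X2) → match; 11× c (aromatic, X3) → no; 5× C (X3) → no; 2× O (X2) → match; 1× O (X1) → no.
Summing the matching environments: 1 + 2 = 3 matching atoms.

3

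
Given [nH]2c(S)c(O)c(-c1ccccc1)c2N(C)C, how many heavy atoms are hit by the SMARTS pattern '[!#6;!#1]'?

4

The query [!#6;!#1] means: not carbon and not hydrogen — any heteroatom.
Check the 16 heavy atoms by environment: 1× n (aromatic) → match; 10× c (aromatic) → no; 1× O → match; 1× N → match; 2× C → no; 1× S → match.
Summing the matching environments: 1 + 1 + 1 + 1 = 4 matching atoms.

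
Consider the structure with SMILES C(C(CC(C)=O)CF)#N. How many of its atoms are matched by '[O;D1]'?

The query [O;D1] means: aliphatic oxygen bonded to exactly one heavy atom.
Check the 9 heavy atoms by environment: 3× C (D2) → no; 2× C (D3) → no; 1× O (D1) → match; 1× C (D1) → no; 1× F (D1) → no; 1× N (D1) → no.
That gives 1 matching atom.

1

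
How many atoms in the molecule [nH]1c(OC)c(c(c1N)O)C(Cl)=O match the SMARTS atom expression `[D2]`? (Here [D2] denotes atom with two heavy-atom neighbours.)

2

Check the 12 heavy atoms by environment: 1× n (aromatic, D2) → match; 4× c (aromatic, D3) → no; 2× O (D1) → no; 1× C (D3) → no; 1× Cl (D1) → no; 1× O (D2) → match; 1× C (D1) → no; 1× N (D1) → no.
Summing the matching environments: 1 + 1 = 2 matching atoms.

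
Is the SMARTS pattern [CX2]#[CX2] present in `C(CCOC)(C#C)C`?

The pattern [CX2]#[CX2] describes a carbon-carbon triple bond — an alkyne.
The molecule carries an ethynyl group (-C#CH), whose atoms satisfy every constraint of the query, so the pattern matches.

Yes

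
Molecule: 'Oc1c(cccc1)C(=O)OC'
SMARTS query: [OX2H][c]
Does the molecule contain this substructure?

Yes

The pattern [OX2H][c] describes a hydroxyl oxygen attached to an aromatic carbon — a phenol.
The molecule carries a hydroxyl group (-OH), whose atoms satisfy every constraint of the query, so the pattern matches.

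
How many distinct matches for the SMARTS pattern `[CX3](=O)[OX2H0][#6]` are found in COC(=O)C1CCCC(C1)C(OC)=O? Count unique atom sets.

[CX3](=O)[OX2H0][#6] is the SMARTS for an ester: a carbonyl carbon bonded to an oxygen that is itself bonded to carbon (no H on that O).
The molecule carries 2 separate instances of a methyl-ester group (-C(=O)OCH3) meeting every constraint; each maps to a distinct set of atoms, giving 2 matches.

2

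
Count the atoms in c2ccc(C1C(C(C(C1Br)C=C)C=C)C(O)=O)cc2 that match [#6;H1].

12

The query [#6;H1] means: any carbon bearing exactly one hydrogen.
Check the 19 heavy atoms by environment: 7× C (H1) → match; 1× c (aromatic, H0) → no; 5× c (aromatic, H1) → match; 2× C (H2) → no; 1× Br (H0) → no; 1× C (H0) → no; 1× O (H0) → no; 1× O (H1) → no.
Summing the matching environments: 7 + 5 = 12 matching atoms.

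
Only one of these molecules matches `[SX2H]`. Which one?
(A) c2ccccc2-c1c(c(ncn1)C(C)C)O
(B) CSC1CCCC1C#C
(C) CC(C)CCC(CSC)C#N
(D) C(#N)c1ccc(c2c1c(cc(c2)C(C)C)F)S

[SX2H] describes an aliphatic sulfur with two connections, one being H (a thiol).
(A) has a hydroxyl group (-OH) but it is an -OH, not an -SH.
(B) has a methylthio ether (-SCH3) but the sulfur has H0 (bonded to two carbons), not H1.
(C) has a methylthio ether (-SCH3) but the sulfur has H0 (bonded to two carbons), not H1.
(D) contains a thiol (-SH), which satisfies every atom and bond constraint.
So the answer is (D).

D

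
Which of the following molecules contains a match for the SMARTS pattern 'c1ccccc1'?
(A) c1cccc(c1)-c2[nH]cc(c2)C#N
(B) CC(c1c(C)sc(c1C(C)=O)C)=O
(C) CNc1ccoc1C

c1ccccc1 describes six aromatic carbons in a ring (a benzene ring).
(A) contains a phenyl ring, which satisfies every atom and bond constraint.
(B) has a methyl group (-CH3) but no six-membered all-carbon aromatic ring is present.
(C) has a methyl group (-CH3) but no six-membered all-carbon aromatic ring is present.
So the answer is (A).

A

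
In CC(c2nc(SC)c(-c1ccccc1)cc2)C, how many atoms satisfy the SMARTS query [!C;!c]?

Check the 17 heavy atoms by environment: 1× n (aromatic) → match; 11× c (aromatic) → no; 4× C → no; 1× S → match.
Summing the matching environments: 1 + 1 = 2 matching atoms.

2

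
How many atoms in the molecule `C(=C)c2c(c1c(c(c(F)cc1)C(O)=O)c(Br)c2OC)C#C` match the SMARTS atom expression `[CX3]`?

The query [CX3] means: C with X3: aliphatic carbon with exactly 3 total connections.
Check the 21 heavy atoms by environment: 10× c (aromatic, X3) → no; 1× F (X1) → no; 2× O (X2) → no; 1× C (X4) → no; 3× C (X3) → match; 1× Br (X1) → no; 1× O (X1) → no; 2× C (X2) → no.
That gives 3 matching atoms.

3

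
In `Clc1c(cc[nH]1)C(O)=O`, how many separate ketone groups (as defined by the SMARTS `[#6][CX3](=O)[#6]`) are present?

0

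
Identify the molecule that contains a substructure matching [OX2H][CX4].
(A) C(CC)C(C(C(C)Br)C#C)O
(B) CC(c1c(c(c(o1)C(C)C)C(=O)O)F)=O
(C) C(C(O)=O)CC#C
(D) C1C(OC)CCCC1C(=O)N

[OX2H][CX4] describes a hydroxyl oxygen bound to an sp3 (X4) carbon (an aliphatic alcohol).
(A) contains a hydroxyl group (-OH), which satisfies every atom and bond constraint.
(B) has a carboxylic acid group (-C(=O)OH) but the -OH is on a CX3 carbonyl carbon, not a CX4 carbon.
(C) has a carboxylic acid group (-C(=O)OH) but the -OH is on a CX3 carbonyl carbon, not a CX4 carbon.
(D) has a methoxy ether (-OCH3) but the oxygen has H0 (ether), not H1.
So the answer is (A).

A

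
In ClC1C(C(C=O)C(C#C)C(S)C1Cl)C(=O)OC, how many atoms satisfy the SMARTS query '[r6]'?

6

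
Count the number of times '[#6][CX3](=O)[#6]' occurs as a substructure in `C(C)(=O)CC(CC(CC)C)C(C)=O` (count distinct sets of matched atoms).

[#6][CX3](=O)[#6] is the SMARTS for a ketone: a carbonyl carbon (no H) flanked by two carbons.
The molecule carries 2 separate instances of an acetyl/ketone group (-C(=O)CH3) meeting every constraint; each maps to a distinct set of atoms, giving 2 matches.

2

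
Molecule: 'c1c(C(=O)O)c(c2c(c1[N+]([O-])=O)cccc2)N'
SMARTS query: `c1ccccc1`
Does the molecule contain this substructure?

The pattern c1ccccc1 describes six aromatic carbons in a ring — a benzene ring.
The required atom environment is present in the molecule, so the pattern matches.

Yes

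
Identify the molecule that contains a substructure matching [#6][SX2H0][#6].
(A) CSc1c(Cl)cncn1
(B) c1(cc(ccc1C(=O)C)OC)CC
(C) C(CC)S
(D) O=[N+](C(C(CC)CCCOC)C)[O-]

A

[#6][SX2H0][#6] describes an aliphatic sulfur bridging two carbons with no H on the sulfur (a thioether).
(A) contains a methylthio ether (-SCH3), which satisfies every atom and bond constraint.
(B) has a methoxy ether (-OCH3) but the bridging atom is O, not S.
(C) has a thiol (-SH) but the sulfur has H1, not H0 bridging two carbons.
(D) has a methoxy ether (-OCH3) but the bridging atom is O, not S.
So the answer is (A).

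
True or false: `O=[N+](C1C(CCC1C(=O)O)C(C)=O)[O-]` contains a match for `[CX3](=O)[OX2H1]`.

True

The pattern [CX3](=O)[OX2H1] describes an sp2 carbon double-bonded to O and single-bonded to an -OH oxygen — a carboxylic acid.
The molecule carries a carboxylic acid group (-C(=O)OH), whose atoms satisfy every constraint of the query, so the pattern matches.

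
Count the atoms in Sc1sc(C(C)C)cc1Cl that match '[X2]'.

Check the 10 heavy atoms by environment: 1× s (aromatic, X2) → match; 4× c (aromatic, X3) → no; 3× C (X4) → no; 1× Cl (X1) → no; 1× S (X2) → match.
Summing the matching environments: 1 + 1 = 2 matching atoms.

2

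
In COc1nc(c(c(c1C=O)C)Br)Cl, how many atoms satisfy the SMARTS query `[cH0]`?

Check the 13 heavy atoms by environment: 1× n (aromatic, H0) → no; 5× c (aromatic, H0) → match; 1× C (H1) → no; 2× O (H0) → no; 1× Br (H0) → no; 2× C (H3) → no; 1× Cl (H0) → no.
That gives 5 matching atoms.

5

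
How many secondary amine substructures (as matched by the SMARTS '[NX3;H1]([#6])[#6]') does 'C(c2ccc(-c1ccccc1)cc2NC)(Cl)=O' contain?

[NX3;H1]([#6])[#6] is the SMARTS for a secondary amine: a trivalent nitrogen with one H, bonded to two carbons.
Exactly one fragment in the molecule meets all constraints, giving 1 match.

1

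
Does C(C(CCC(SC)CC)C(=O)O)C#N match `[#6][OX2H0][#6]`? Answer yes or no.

No

The pattern [#6][OX2H0][#6] describes an aliphatic oxygen bridging two carbons with no H on the oxygen — an ether.
The closest candidate here is a carboxylic acid group (-C(=O)OH), but the -OH oxygen has H1; the =O is OX1, not OX2. No other fragment satisfies the full query, so there is no match.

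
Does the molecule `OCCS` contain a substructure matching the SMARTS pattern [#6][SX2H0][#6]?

The pattern [#6][SX2H0][#6] describes an aliphatic sulfur bridging two carbons with no H on the sulfur — a thioether.
The closest candidate here is a thiol (-SH), but the sulfur has H1, not H0 bridging two carbons. No other fragment satisfies the full query, so there is no match.

No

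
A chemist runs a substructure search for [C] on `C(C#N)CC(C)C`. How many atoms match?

6

Check the 7 heavy atoms by environment: 6× C → match; 1× N → no.
That gives 6 matching atoms.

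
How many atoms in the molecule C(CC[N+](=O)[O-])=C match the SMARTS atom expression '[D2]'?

3

Check the 7 heavy atoms by environment: 3× C (D2) → match; 1× C (D1) → no; 1× N (charge +1, D3) → no; 1× O (charge -1, D1) → no; 1× O (D1) → no.
That gives 3 matching atoms.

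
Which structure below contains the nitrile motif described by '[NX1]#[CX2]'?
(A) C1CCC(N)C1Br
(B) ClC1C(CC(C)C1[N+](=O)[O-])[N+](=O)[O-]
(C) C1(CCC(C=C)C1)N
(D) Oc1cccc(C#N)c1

[NX1]#[CX2] describes a nitrogen triple-bonded to a two-connected carbon (a nitrile).
(A) has a primary amino group (-NH2) but the nitrogen is NX3 (three connections), not NX1 triple-bonded.
(B) has a nitro group (-[N+](=O)[O-]) but there is no C#N triple bond.
(C) has a primary amino group (-NH2) but the nitrogen is NX3 (three connections), not NX1 triple-bonded.
(D) contains a nitrile (-C#N), which satisfies every atom and bond constraint.
So the answer is (D).

D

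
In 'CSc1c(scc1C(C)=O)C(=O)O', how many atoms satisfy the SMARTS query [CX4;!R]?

The query [CX4;!R] means: aliphatic carbon with four total connections, not in a ring.
Check the 13 heavy atoms by environment: 1× s (aromatic, X2, in 5-ring) → no; 4× c (aromatic, X3, in 5-ring) → no; 2× C (X3, acyclic) → no; 2× O (X1, acyclic) → no; 1× O (X2, acyclic) → no; 2× C (X4, acyclic) → match; 1× S (X2, acyclic) → no.
That gives 2 matching atoms.

2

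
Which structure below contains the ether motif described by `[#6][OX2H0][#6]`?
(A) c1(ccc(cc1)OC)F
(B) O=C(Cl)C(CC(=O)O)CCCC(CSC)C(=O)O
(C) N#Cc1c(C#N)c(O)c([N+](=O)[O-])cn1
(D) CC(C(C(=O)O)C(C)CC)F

A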